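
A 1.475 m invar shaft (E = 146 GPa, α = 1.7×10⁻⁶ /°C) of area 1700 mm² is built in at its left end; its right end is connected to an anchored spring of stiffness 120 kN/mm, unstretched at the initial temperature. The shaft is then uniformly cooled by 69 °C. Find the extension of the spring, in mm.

δ ≈ 0.101 mm

Free thermal contraction: δ_free = αΔT L = 1.7×10⁻⁶ × 69 × 1475 = 0.173 mm.
Let P be the tensile force in the spring. The shaft extends elastically by PL/(AE) and the spring stretches by P/k; together these equal δ_free.
P [ L/(AE) + 1/k ] = δ_free → P [ 1475/(1700×146×10³) + 1/(120×10³) ] = 0.173.
P = 0.173 / 1.428×10⁻⁵ = 12120 N.
Spring extension = P/k = 12120/(120×10³) = 0.101 mm.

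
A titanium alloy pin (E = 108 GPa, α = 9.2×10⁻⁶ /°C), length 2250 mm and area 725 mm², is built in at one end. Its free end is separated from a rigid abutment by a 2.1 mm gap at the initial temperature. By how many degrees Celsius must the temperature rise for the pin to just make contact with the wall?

ΔT ≈ 101 °C

The gap closes when αΔT L = 2.1 mm, since the pin is still unstressed at that instant.
ΔT = 2.1 / (9.2×10⁻⁶ × 2250) = 101.4 °C.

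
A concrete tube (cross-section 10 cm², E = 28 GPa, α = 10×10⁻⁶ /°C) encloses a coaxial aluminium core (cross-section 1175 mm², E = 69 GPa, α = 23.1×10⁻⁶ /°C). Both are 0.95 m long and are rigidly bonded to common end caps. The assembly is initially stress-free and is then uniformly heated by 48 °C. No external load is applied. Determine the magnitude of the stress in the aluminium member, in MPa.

Both members must finish at the same length. With the larger α, the aluminium tends to over-expand; the plates restrain it, putting the aluminium in compression and the concrete in tension. With no external load the two internal forces are equal and opposite, magnitude P.
Setting the final lengths equal and cancelling L: (α₁ − α₂)ΔT = P/(A₁E₁) + P/(A₂E₂).
|α₁ − α₂|·ΔT = 13.1×10⁻⁶ × 48 = 0.0006288.
1/(A₁E₁) + 1/(A₂E₂) = 1/(1000×28×10³) + 1/(1175×69×10³) = 4.805×10⁻⁸ N⁻¹.
P = 0.0006288 / 4.805×10⁻⁸ = 13090 N = 13.09 kN.
σ_{aluminium} = P/A₂ = 13090/1175 = 11.14 MPa, compressive.

σ ≈ 11.1 MPa (compressive)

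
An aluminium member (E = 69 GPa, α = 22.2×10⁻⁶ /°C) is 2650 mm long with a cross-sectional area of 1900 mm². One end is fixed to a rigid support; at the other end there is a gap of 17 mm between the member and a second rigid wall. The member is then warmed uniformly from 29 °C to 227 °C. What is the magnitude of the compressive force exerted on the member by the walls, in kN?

P ≈ 0 kN

Free thermal elongation = αΔT L = 22.2×10⁻⁶ × 198 × 2650 = 11.65 mm.
This is smaller than the 17 mm clearance, so the member expands freely without reaching the stop — the stress is zero.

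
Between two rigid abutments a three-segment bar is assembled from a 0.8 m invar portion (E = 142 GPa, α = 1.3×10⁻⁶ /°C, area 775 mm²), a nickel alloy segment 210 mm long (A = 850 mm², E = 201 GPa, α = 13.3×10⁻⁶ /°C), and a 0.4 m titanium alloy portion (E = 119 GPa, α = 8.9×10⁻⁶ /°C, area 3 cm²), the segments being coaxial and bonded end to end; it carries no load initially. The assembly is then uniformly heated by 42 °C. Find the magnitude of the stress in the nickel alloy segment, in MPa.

σ ≈ 18.5 MPa (compressive)

If the supports were absent, the total length change would be Σ αᵢΔT Lᵢ = 1.3×10⁻⁶×42×800 + 13.3×10⁻⁶×42×210 + 8.9×10⁻⁶×42×400 = 0.3105 mm.
The rigid supports impose zero overall length change; the single axial force P common to all segments must satisfy P Σ Lᵢ/(AᵢEᵢ) = δ_free.
Σ Lᵢ/(AᵢEᵢ) = 800/(775×142×10³) + 210/(850×201×10³) + 400/(300×119×10³) = 1.97×10⁻⁵ mm/N.
So P = 0.3105 / 1.97×10⁻⁵ = 15.76 kN, compressive.
σ_{nickel alloy} = P / A = 15760 / 850 = 18.54 MPa.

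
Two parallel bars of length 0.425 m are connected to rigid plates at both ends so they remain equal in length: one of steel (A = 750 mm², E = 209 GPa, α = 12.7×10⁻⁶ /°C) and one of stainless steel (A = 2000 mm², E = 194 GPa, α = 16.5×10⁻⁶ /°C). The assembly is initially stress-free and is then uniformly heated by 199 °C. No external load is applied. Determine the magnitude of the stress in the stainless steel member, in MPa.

σ ≈ 42.2 MPa (compressive)

The stainless steel has the larger α, so on heating it would change length more than the steel if both were free. The rigid plates force a common final length, so the stainless steel is put into compression and the steel into tension, with equal and opposite forces P (no external load).
Setting the final lengths equal and cancelling L: (α₁ − α₂)ΔT = P/(A₁E₁) + P/(A₂E₂).
|α₁ − α₂|·ΔT = 3.8×10⁻⁶ × 199 = 0.0007562.
1/(A₁E₁) + 1/(A₂E₂) = 1/(750×209×10³) + 1/(2000×194×10³) = 8.957×10⁻⁹ N⁻¹.
P = 0.0007562 / 8.957×10⁻⁹ = 84430 N = 84.43 kN.
σ_{stainless steel} = P/A₂ = 84430/2000 = 42.21 MPa, compressive.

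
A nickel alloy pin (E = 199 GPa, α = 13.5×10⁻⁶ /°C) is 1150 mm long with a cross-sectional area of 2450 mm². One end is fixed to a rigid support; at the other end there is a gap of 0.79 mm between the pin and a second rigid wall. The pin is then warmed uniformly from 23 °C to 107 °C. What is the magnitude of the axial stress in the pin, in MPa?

If the wall were absent the pin would grow by αΔT L = 13.5×10⁻⁶ × 84 × 1150 = 1.304 mm.
After closing the 0.79 mm clearance, 1.304 − 0.79 = 0.5141 mm of expansion remains to be suppressed by the wall.
So σ = E(δ_free − g)/L = 199×10³ × 0.5141/1150 = 88.96 MPa.

σ ≈ 89 MPa (compressive)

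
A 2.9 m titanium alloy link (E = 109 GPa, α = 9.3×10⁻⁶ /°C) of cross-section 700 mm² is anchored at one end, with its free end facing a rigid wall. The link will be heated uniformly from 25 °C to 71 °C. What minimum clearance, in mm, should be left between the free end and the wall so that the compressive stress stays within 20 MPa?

Free expansion if unrestrained: δ_free = αΔT L = 9.3×10⁻⁶ × 46 × 2900 = 1.241 mm.
At the allowable stress the elastic shortening the wall may impose is σL/E = 20 × 2900 / (109×10³) = 0.5321 mm.
The gap must absorb the remainder: g_min = 1.241 − 0.5321 = 0.7085 mm.

g ≈ 0.709 mm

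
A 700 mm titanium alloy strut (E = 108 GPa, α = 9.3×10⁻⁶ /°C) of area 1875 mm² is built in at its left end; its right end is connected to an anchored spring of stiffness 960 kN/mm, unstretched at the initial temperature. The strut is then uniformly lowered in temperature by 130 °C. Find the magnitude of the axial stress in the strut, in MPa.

σ ≈ 100 MPa (tensile)

If the spring were absent the strut would shorten by αΔT L = 9.3×10⁻⁶ × 130 × 700 = 0.8463 mm.
With a force P in the spring, the elastic change of the strut is PL/(AE) and that of the spring is P/k; compatibility requires their sum to equal δ_free.
So P = δ_free / [L/(AE) + 1/k] = 0.8463 / [ 700/(1875×108×10³) + 1/(960×10³) ].
P = 0.8463 / 4.498×10⁻⁶ = 188100 N.
σ = P/A = 188100/1875 = 100.3 MPa.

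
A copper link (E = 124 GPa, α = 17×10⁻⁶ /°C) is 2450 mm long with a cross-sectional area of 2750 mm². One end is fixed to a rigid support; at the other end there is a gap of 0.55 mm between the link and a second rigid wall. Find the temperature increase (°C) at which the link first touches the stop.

ΔT ≈ 13.2 °C

The gap closes when αΔT L = 0.55 mm, since the link is still unstressed at that instant.
ΔT = 0.55 / (17×10⁻⁶ × 2450) = 13.21 °C.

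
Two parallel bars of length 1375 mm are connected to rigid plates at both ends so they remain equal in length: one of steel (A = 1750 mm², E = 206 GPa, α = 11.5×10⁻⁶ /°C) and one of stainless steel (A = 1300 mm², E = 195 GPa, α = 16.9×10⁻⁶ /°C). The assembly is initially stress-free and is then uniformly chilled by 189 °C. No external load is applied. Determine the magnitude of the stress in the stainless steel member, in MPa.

σ ≈ 117 MPa (tensile)

Both members must finish at the same length. With the larger α, the stainless steel tends to over-contract; the plates restrain it, putting the stainless steel in tension and the steel in compression. With no external load the two internal forces are equal and opposite, magnitude P.
Equating the net (thermal + elastic) strains gives |α₁ − α₂|·ΔT = P·[1/(A₁E₁) + 1/(A₂E₂)].
|α₁ − α₂|·ΔT = 5.4×10⁻⁶ × 189 = 0.001021.
1/(A₁E₁) + 1/(A₂E₂) = 1/(1750×206×10³) + 1/(1300×195×10³) = 6.719×10⁻⁹ N⁻¹.
P = 0.001021 / 6.719×10⁻⁹ = 151900 N = 151.9 kN.
σ_{stainless steel} = P/A₂ = 151900/1300 = 116.8 MPa, tensile.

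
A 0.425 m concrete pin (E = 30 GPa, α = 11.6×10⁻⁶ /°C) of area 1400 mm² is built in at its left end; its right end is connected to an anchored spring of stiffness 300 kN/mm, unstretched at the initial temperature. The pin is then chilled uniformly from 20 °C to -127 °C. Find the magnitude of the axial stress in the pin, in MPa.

Free thermal contraction: δ_free = αΔT L = 11.6×10⁻⁶ × 147 × 425 = 0.7247 mm.
With a force P in the spring, the elastic change of the pin is PL/(AE) and that of the spring is P/k; compatibility requires their sum to equal δ_free.
P [ L/(AE) + 1/k ] = δ_free → P [ 425/(1400×30×10³) + 1/(300×10³) ] = 0.7247.
P = 0.7247 / 1.345×10⁻⁵ = 53870 N.
σ = P/A = 53870/1400 = 38.48 MPa.

σ ≈ 38.5 MPa (tensile)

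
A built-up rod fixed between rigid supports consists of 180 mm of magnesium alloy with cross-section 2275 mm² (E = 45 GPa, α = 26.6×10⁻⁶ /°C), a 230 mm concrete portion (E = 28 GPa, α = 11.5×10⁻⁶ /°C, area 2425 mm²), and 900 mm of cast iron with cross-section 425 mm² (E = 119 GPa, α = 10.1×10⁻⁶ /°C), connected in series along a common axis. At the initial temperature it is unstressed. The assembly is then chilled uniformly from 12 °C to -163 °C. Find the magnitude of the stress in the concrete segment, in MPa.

σ ≈ 52 MPa (tensile)

If the supports were absent, the total length change would be Σ αᵢΔT Lᵢ = 26.6×10⁻⁶×175×180 + 11.5×10⁻⁶×175×230 + 10.1×10⁻⁶×175×900 = 2.892 mm.
The walls prevent any net length change, so an axial force P (same in every segment) develops. Compatibility: P · Σ Lᵢ/(AᵢEᵢ) = δ_free.
Σ Lᵢ/(AᵢEᵢ) = 180/(2275×45×10³) + 230/(2425×28×10³) + 900/(425×119×10³) = 2.294×10⁻⁵ mm/N.
P = 2.892 / 2.294×10⁻⁵ = 126000 N = 126 kN, tensile.
σ_{concrete} = P / A = 126000 / 2425 = 51.98 MPa.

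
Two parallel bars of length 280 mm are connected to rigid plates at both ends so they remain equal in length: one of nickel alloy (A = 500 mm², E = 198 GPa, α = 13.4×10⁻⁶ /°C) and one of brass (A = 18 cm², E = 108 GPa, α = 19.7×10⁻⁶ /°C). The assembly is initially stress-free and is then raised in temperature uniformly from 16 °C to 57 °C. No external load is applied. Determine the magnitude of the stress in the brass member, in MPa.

σ ≈ 9.41 MPa (compressive)

Both members must finish at the same length. With the larger α, the brass tends to over-expand; the plates restrain it, putting the brass in compression and the nickel alloy in tension. With no external load the two internal forces are equal and opposite, magnitude P.
Equating the net (thermal + elastic) strains gives |α₁ − α₂|·ΔT = P·[1/(A₁E₁) + 1/(A₂E₂)].
|α₁ − α₂|·ΔT = 6.3×10⁻⁶ × 41 = 0.0002583.
1/(A₁E₁) + 1/(A₂E₂) = 1/(500×198×10³) + 1/(1800×108×10³) = 1.525×10⁻⁸ N⁻¹.
P = 0.0002583 / 1.525×10⁻⁸ = 16940 N = 16.94 kN.
σ_{brass} = P/A₂ = 16940/1800 = 9.413 MPa, compressive.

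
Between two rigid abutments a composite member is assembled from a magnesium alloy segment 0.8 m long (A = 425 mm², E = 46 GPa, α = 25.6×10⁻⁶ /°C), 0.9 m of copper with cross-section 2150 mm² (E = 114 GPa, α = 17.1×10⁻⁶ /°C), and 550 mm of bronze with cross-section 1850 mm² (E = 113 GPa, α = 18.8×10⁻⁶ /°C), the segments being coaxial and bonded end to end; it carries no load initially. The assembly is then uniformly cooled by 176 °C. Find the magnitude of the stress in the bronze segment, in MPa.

If the supports were absent, the total length change would be Σ αᵢΔT Lᵢ = 25.6×10⁻⁶×176×800 + 17.1×10⁻⁶×176×900 + 18.8×10⁻⁶×176×550 = 8.133 mm.
Since the ends are fixed, an axial force P builds up, equal in every segment, with P · Σ Lᵢ/(AᵢEᵢ) = δ_free.
Σ Lᵢ/(AᵢEᵢ) = 800/(425×46×10³) + 900/(2150×114×10³) + 550/(1850×113×10³) = 4.722×10⁻⁵ mm/N.
P = 8.133 / 4.722×10⁻⁵ = 172200 N = 172.2 kN, tensile.
σ_{bronze} = P / A = 172200 / 1850 = 93.09 MPa.

σ ≈ 93.1 MPa (tensile)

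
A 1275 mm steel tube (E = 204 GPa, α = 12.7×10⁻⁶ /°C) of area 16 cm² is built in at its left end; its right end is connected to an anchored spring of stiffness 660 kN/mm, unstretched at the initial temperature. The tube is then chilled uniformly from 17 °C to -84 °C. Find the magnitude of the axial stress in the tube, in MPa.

σ ≈ 189 MPa (tensile)

Free thermal contraction: δ_free = αΔT L = 12.7×10⁻⁶ × 101 × 1275 = 1.635 mm.
Let P be the tensile force in the spring. The tube extends elastically by PL/(AE) and the spring stretches by P/k; together these equal δ_free.
P [ L/(AE) + 1/k ] = δ_free → P [ 1275/(1600×204×10³) + 1/(660×10³) ] = 1.635.
P = 1.635 / 5.421×10⁻⁶ = 301700 N.
σ = P/A = 301700/1600 = 188.5 MPa.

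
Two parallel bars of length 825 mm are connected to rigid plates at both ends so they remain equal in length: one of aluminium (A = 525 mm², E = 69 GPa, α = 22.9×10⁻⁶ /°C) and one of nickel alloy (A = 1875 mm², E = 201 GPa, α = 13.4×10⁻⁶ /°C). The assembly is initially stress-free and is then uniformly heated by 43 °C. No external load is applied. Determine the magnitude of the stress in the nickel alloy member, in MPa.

σ ≈ 7.2 MPa (tensile)

Both members must finish at the same length. With the larger α, the aluminium tends to over-expand; the plates restrain it, putting the aluminium in compression and the nickel alloy in tension. With no external load the two internal forces are equal and opposite, magnitude P.
Compatibility of the two members (thermal + elastic change equal): (α₁ − α₂)ΔT = P·[1/(A₁E₁) + 1/(A₂E₂)].
|α₁ − α₂|·ΔT = 9.5×10⁻⁶ × 43 = 0.0004085.
1/(A₁E₁) + 1/(A₂E₂) = 1/(525×69×10³) + 1/(1875×201×10³) = 3.026×10⁻⁸ N⁻¹.
P = 0.0004085 / 3.026×10⁻⁸ = 13500 N = 13.5 kN.
σ_{nickel alloy} = P/A₂ = 13500/1875 = 7.2 MPa, tensile.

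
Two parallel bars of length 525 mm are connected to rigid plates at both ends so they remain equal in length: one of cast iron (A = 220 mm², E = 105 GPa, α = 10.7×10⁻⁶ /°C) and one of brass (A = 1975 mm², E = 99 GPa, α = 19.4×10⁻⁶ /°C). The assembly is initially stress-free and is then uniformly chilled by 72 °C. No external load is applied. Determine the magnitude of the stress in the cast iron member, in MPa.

σ ≈ 58.8 MPa (compressive)

Equilibrium of a rigid end plate with no external load gives equal and opposite internal forces ±P in the two members. Since α_{brass} > α_{cast iron}, cooling drives the brass into tension and the cast iron into compression.
Setting the final lengths equal and cancelling L: (α₁ − α₂)ΔT = P/(A₁E₁) + P/(A₂E₂).
|α₁ − α₂|·ΔT = 8.7×10⁻⁶ × 72 = 0.0006264.
1/(A₁E₁) + 1/(A₂E₂) = 1/(220×105×10³) + 1/(1975×99×10³) = 4.84×10⁻⁸ N⁻¹.
P = 0.0006264 / 4.84×10⁻⁸ = 12940 N = 12.94 kN.
σ_{cast iron} = P/A₁ = 12940/220 = 58.82 MPa, compressive.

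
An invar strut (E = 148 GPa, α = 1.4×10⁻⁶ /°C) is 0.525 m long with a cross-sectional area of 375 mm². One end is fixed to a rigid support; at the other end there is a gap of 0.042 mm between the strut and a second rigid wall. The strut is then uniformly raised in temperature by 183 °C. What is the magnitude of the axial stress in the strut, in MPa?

σ ≈ 26.1 MPa (compressive)

Unrestrained expansion: δ_free = αΔT L = 1.4×10⁻⁶ × 183 × 525 = 0.1345 mm.
After closing the 0.042 mm clearance, 0.1345 − 0.042 = 0.0925 mm of expansion remains to be suppressed by the wall.
That suppressed elongation corresponds to σ = E·Δ/L = 148×10³ × 0.0925/525 = 26.08 MPa.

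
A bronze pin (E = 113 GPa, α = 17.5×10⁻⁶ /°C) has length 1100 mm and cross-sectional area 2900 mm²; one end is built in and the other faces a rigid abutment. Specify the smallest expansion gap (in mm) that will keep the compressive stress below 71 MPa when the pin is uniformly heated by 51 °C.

Free expansion if unrestrained: δ_free = αΔT L = 17.5×10⁻⁶ × 51 × 1100 = 0.9817 mm.
At the allowable stress the elastic shortening the wall may impose is σL/E = 71 × 1100 / (113×10³) = 0.6912 mm.
The gap must absorb the remainder: g_min = 0.9817 − 0.6912 = 0.2906 mm.

g ≈ 0.291 mm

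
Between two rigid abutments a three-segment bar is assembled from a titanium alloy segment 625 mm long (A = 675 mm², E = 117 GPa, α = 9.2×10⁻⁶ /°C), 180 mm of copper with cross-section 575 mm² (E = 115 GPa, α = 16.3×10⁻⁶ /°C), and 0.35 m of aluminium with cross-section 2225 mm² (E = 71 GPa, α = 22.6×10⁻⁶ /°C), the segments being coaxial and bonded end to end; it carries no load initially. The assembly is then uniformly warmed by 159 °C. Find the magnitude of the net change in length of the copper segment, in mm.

|ΔL| ≈ 0.0923 mm

With the walls removed the bar would change length by δ_free = Σ αᵢΔT Lᵢ = 9.2×10⁻⁶×159×625 + 16.3×10⁻⁶×159×180 + 22.6×10⁻⁶×159×350 = 2.638 mm.
The rigid supports impose zero overall length change; the single axial force P common to all segments must satisfy P Σ Lᵢ/(AᵢEᵢ) = δ_free.
The series flexibility is Σ Lᵢ/(AᵢEᵢ) = 625/(675×117×10³) + 180/(575×115×10³) + 350/(2225×71×10³) = 1.285×10⁻⁵ mm/N.
P = 2.638 / 1.285×10⁻⁵ = 205300 N = 205.3 kN, compressive.
For the copper segment, free thermal change = 16.3×10⁻⁶×159×180 = 0.4665 mm and elastic change from P = 205300×180/(575×115×10³) = 0.5589 mm; these oppose, so the net change is 0.0923 mm (segment shortens).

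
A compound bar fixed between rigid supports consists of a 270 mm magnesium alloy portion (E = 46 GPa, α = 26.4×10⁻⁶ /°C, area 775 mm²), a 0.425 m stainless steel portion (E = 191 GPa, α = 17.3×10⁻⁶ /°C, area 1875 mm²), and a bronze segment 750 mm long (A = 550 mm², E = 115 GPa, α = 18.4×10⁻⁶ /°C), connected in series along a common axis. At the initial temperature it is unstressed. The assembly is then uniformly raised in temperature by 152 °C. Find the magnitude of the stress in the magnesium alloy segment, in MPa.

Free thermal expansion of the whole bar: Σ αᵢΔT Lᵢ = 26.4×10⁻⁶×152×270 + 17.3×10⁻⁶×152×425 + 18.4×10⁻⁶×152×750 = 4.299 mm.
Since the ends are fixed, an axial force P builds up, equal in every segment, with P · Σ Lᵢ/(AᵢEᵢ) = δ_free.
The series flexibility is Σ Lᵢ/(AᵢEᵢ) = 270/(775×46×10³) + 425/(1875×191×10³) + 750/(550×115×10³) = 2.062×10⁻⁵ mm/N.
So P = 4.299 / 2.062×10⁻⁵ = 208.5 kN, compressive.
σ_{magnesium alloy} = P / A = 208500 / 775 = 269 MPa.

σ ≈ 269 MPa (compressive)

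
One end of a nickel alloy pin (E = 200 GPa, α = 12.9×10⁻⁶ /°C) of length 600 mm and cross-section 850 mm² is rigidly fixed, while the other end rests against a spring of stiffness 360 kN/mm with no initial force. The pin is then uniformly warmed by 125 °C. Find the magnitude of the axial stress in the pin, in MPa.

σ ≈ 180 MPa (compressive)

The unrestrained thermal change is αΔT L = 12.9×10⁻⁶ × 125 × 600 = 0.9675 mm.
With a force P in the spring, the elastic change of the pin is PL/(AE) and that of the spring is P/k; compatibility requires their sum to equal δ_free.
So P = δ_free / [L/(AE) + 1/k] = 0.9675 / [ 600/(850×200×10³) + 1/(360×10³) ].
P = 0.9675 / 6.307×10⁻⁶ = 153400 N.
σ = P/A = 153400/850 = 180.5 MPa.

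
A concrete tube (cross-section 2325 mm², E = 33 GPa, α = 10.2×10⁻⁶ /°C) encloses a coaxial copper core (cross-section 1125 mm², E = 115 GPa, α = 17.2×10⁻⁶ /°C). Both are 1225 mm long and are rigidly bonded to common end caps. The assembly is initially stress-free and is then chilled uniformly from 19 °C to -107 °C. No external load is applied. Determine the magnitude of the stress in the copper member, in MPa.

Both members must finish at the same length. With the larger α, the copper tends to over-contract; the plates restrain it, putting the copper in tension and the concrete in compression. With no external load the two internal forces are equal and opposite, magnitude P.
Compatibility of the two members (thermal + elastic change equal): (α₁ − α₂)ΔT = P·[1/(A₁E₁) + 1/(A₂E₂)].
|α₁ − α₂|·ΔT = 7×10⁻⁶ × 126 = 0.000882.
1/(A₁E₁) + 1/(A₂E₂) = 1/(2325×33×10³) + 1/(1125×115×10³) = 2.076×10⁻⁸ N⁻¹.
P = 0.000882 / 2.076×10⁻⁸ = 42480 N = 42.48 kN.
σ_{copper} = P/A₂ = 42480/1125 = 37.76 MPa, tensile.

σ ≈ 37.8 MPa (tensile)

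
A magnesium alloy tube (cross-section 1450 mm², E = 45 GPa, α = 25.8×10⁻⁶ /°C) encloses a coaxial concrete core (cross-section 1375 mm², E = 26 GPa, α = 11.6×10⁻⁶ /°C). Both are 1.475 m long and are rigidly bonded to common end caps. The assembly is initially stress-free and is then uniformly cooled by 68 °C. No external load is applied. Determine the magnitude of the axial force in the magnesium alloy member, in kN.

Equilibrium of a rigid end plate with no external load gives equal and opposite internal forces ±P in the two members. Since α_{magnesium alloy} > α_{concrete}, cooling drives the magnesium alloy into tension and the concrete into compression.
Equating the net (thermal + elastic) strains gives |α₁ − α₂|·ΔT = P·[1/(A₁E₁) + 1/(A₂E₂)].
|α₁ − α₂|·ΔT = 14.2×10⁻⁶ × 68 = 0.0009656.
1/(A₁E₁) + 1/(A₂E₂) = 1/(1450×45×10³) + 1/(1375×26×10³) = 4.33×10⁻⁸ N⁻¹.
So P = 0.0009656 / 4.33×10⁻⁸ = 22.3 kN.

P ≈ 22.3 kN (tensile in the magnesium alloy)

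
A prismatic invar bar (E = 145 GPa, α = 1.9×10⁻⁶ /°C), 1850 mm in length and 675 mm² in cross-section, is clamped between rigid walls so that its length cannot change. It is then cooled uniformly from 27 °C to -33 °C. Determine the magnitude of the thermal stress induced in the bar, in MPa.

σ ≈ 16.5 MPa (tensile)

The supports are rigid, so the total axial strain is zero. The restrained thermal strain is ε = αΔT = 1.9×10⁻⁶ × 60 = 114×10⁻⁶.
σ = EαΔT = 145×10³ × 1.9×10⁻⁶ × 60 = 16.53 MPa (tensile; the bar is trying to contract).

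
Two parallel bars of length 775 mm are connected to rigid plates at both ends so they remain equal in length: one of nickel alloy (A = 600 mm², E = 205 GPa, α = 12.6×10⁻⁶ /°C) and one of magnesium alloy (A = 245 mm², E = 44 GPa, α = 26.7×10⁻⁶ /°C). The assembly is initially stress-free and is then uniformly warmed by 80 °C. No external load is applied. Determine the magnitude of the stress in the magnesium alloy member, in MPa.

σ ≈ 45.6 MPa (compressive)

The magnesium alloy has the larger α, so on heating it would change length more than the nickel alloy if both were free. The rigid plates force a common final length, so the magnesium alloy is put into compression and the nickel alloy into tension, with equal and opposite forces P (no external load).
Equating the net (thermal + elastic) strains gives |α₁ − α₂|·ΔT = P·[1/(A₁E₁) + 1/(A₂E₂)].
|α₁ − α₂|·ΔT = 14.1×10⁻⁶ × 80 = 0.001128.
1/(A₁E₁) + 1/(A₂E₂) = 1/(600×205×10³) + 1/(245×44×10³) = 1.009×10⁻⁷ N⁻¹.
So P = 0.001128 / 1.009×10⁻⁷ = 11.18 kN.
σ_{magnesium alloy} = P/A₂ = 11180/245 = 45.63 MPa, compressive.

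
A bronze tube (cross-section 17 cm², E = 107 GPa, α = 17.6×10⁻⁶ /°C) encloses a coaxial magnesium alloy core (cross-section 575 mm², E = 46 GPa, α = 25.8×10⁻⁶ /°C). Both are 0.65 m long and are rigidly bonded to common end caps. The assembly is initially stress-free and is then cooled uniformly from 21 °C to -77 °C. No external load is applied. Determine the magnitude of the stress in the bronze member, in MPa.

σ ≈ 10.9 MPa (compressive)

Equilibrium of a rigid end plate with no external load gives equal and opposite internal forces ±P in the two members. Since α_{magnesium alloy} > α_{bronze}, cooling drives the magnesium alloy into tension and the bronze into compression.
Compatibility of the two members (thermal + elastic change equal): (α₁ − α₂)ΔT = P·[1/(A₁E₁) + 1/(A₂E₂)].
|α₁ − α₂|·ΔT = 8.2×10⁻⁶ × 98 = 0.0008036.
1/(A₁E₁) + 1/(A₂E₂) = 1/(1700×107×10³) + 1/(575×46×10³) = 4.33×10⁻⁸ N⁻¹.
So P = 0.0008036 / 4.33×10⁻⁸ = 18.56 kN.
σ_{bronze} = P/A₁ = 18560/1700 = 10.92 MPa, compressive.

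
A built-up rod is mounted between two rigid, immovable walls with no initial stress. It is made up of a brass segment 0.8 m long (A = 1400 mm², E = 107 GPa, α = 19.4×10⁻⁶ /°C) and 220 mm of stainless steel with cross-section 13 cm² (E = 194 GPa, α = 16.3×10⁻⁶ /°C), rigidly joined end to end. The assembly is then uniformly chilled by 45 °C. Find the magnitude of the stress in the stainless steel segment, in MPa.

σ ≈ 106 MPa (tensile)

If the supports were absent, the total length change would be Σ αᵢΔT Lᵢ = 19.4×10⁻⁶×45×800 + 16.3×10⁻⁶×45×220 = 0.8598 mm.
The walls prevent any net length change, so an axial force P (same in every segment) develops. Compatibility: P · Σ Lᵢ/(AᵢEᵢ) = δ_free.
The series flexibility is Σ Lᵢ/(AᵢEᵢ) = 800/(1400×107×10³) + 220/(1300×194×10³) = 6.213×10⁻⁶ mm/N.
So P = 0.8598 / 6.213×10⁻⁶ = 138.4 kN, tensile.
σ_{stainless steel} = P / A = 138400 / 1300 = 106.5 MPa.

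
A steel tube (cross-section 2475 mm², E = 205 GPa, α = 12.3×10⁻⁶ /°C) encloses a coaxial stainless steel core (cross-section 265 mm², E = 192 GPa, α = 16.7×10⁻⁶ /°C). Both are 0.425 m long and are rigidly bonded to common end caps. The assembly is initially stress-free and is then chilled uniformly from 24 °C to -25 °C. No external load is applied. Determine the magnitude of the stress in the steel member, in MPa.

The stainless steel has the larger α, so on cooling it would change length more than the steel if both were free. The rigid plates force a common final length, so the stainless steel is put into tension and the steel into compression, with equal and opposite forces P (no external load).
Compatibility of the two members (thermal + elastic change equal): (α₁ − α₂)ΔT = P·[1/(A₁E₁) + 1/(A₂E₂)].
|α₁ − α₂|·ΔT = 4.4×10⁻⁶ × 49 = 0.0002156.
1/(A₁E₁) + 1/(A₂E₂) = 1/(2475×205×10³) + 1/(265×192×10³) = 2.163×10⁻⁸ N⁻¹.
So P = 0.0002156 / 2.163×10⁻⁸ = 9.97 kN.
σ_{steel} = P/A₁ = 9970/2475 = 4.028 MPa, compressive.

σ ≈ 4.03 MPa (compressive)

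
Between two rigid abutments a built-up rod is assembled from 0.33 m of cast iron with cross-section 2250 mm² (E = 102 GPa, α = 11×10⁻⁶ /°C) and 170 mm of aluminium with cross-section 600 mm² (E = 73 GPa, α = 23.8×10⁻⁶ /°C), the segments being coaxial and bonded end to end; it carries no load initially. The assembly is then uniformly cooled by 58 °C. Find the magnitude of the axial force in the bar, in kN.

If the supports were absent, the total length change would be Σ αᵢΔT Lᵢ = 11×10⁻⁶×58×330 + 23.8×10⁻⁶×58×170 = 0.4452 mm.
Since the ends are fixed, an axial force P builds up, equal in every segment, with P · Σ Lᵢ/(AᵢEᵢ) = δ_free.
The series flexibility is Σ Lᵢ/(AᵢEᵢ) = 330/(2250×102×10³) + 170/(600×73×10³) = 5.319×10⁻⁶ mm/N.
Hence P = δ_free / Σ(L/AE) = 0.4452/5.319×10⁻⁶ = 83.7 kN (tensile).

P ≈ 83.7 kN (tensile)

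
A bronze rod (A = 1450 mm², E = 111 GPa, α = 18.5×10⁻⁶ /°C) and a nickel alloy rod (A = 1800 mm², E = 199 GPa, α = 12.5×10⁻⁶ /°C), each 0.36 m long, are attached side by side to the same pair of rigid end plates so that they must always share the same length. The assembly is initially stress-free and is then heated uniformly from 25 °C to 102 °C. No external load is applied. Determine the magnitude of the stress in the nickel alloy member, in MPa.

σ ≈ 28.5 MPa (tensile)

Equilibrium of a rigid end plate with no external load gives equal and opposite internal forces ±P in the two members. Since α_{bronze} > α_{nickel alloy}, heating drives the bronze into compression and the nickel alloy into tension.
Setting the final lengths equal and cancelling L: (α₁ − α₂)ΔT = P/(A₁E₁) + P/(A₂E₂).
|α₁ − α₂|·ΔT = 6×10⁻⁶ × 77 = 0.000462.
1/(A₁E₁) + 1/(A₂E₂) = 1/(1450×111×10³) + 1/(1800×199×10³) = 9.005×10⁻⁹ N⁻¹.
P = 0.000462 / 9.005×10⁻⁹ = 51310 N = 51.31 kN.
σ_{nickel alloy} = P/A₂ = 51310/1800 = 28.5 MPa, tensile.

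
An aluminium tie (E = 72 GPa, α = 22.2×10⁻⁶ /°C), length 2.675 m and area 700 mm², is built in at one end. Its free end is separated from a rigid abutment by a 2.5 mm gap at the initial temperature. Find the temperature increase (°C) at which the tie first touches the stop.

The gap closes when αΔT L = 2.5 mm, since the tie is still unstressed at that instant.
ΔT = 2.5 / (22.2×10⁻⁶ × 2675) = 42.1 °C.

ΔT ≈ 42.1 °C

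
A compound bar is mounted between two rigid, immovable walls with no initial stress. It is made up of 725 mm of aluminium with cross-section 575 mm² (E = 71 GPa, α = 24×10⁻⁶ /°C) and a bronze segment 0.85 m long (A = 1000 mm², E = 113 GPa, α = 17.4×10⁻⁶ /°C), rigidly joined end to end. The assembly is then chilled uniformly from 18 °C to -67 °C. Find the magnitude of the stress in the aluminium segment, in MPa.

Free thermal contraction of the whole bar: Σ αᵢΔT Lᵢ = 24×10⁻⁶×85×725 + 17.4×10⁻⁶×85×850 = 2.736 mm.
The rigid supports impose zero overall length change; the single axial force P common to all segments must satisfy P Σ Lᵢ/(AᵢEᵢ) = δ_free.
The series flexibility is Σ Lᵢ/(AᵢEᵢ) = 725/(575×71×10³) + 850/(1000×113×10³) = 2.528×10⁻⁵ mm/N.
P = 2.736 / 2.528×10⁻⁵ = 108200 N = 108.2 kN, tensile.
σ_{aluminium} = P / A = 108200 / 575 = 188.2 MPa.

σ ≈ 188 MPa (tensile)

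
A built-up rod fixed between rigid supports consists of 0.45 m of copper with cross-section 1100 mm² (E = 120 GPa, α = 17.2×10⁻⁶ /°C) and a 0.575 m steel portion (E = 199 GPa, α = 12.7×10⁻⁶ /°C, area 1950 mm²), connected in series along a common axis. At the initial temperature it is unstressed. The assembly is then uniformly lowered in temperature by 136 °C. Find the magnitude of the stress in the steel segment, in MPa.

σ ≈ 215 MPa (tensile)

Free thermal contraction of the whole bar: Σ αᵢΔT Lᵢ = 17.2×10⁻⁶×136×450 + 12.7×10⁻⁶×136×575 = 2.046 mm.
Since the ends are fixed, an axial force P builds up, equal in every segment, with P · Σ Lᵢ/(AᵢEᵢ) = δ_free.
Σ Lᵢ/(AᵢEᵢ) = 450/(1100×120×10³) + 575/(1950×199×10³) = 4.891×10⁻⁶ mm/N.
So P = 2.046 / 4.891×10⁻⁶ = 418.3 kN, tensile.
σ_{steel} = P / A = 418300 / 1950 = 214.5 MPa.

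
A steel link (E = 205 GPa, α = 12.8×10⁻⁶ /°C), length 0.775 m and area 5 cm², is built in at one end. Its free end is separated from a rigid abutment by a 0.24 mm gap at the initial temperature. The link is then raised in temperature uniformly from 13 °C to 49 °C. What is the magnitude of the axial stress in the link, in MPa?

σ ≈ 31 MPa (compressive)

If the wall were absent the link would grow by αΔT L = 12.8×10⁻⁶ × 36 × 775 = 0.3571 mm.
This exceeds the 0.24 mm gap, so the wall pushes back. The portion of expansion that must be recovered elastically is δ_free − gap = 0.3571 − 0.24 = 0.1171 mm.
Compatibility: PL/(AE) = 0.1171 mm, so σ = P/A = E × (0.1171/775) = 30.98 MPa.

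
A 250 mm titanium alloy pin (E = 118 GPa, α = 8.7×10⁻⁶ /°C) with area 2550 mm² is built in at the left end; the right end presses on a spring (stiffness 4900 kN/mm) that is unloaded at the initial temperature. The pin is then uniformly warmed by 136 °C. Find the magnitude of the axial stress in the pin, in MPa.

σ ≈ 112 MPa (compressive)

If the spring were absent the pin would lengthen by αΔT L = 8.7×10⁻⁶ × 136 × 250 = 0.2958 mm.
Let P be the compressive force at the spring. The pin shortens elastically by PL/(AE) and the spring compresses by P/k; together these equal δ_free.
So P = δ_free / [L/(AE) + 1/k] = 0.2958 / [ 250/(2550×118×10³) + 1/(4900×10³) ].
P = 0.2958 / 1.035×10⁻⁶ = 285800 N.
σ = P/A = 285800/2550 = 112.1 MPa.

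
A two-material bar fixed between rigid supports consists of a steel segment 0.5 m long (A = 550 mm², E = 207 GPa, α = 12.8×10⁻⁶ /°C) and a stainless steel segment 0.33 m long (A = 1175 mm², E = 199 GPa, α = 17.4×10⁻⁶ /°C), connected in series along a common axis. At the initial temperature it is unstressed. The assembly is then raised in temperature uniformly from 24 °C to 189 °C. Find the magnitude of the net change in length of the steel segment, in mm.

Free thermal expansion of the whole bar: Σ αᵢΔT Lᵢ = 12.8×10⁻⁶×165×500 + 17.4×10⁻⁶×165×330 = 2.003 mm.
The rigid supports impose zero overall length change; the single axial force P common to all segments must satisfy P Σ Lᵢ/(AᵢEᵢ) = δ_free.
The series flexibility is Σ Lᵢ/(AᵢEᵢ) = 500/(550×207×10³) + 330/(1175×199×10³) = 5.803×10⁻⁶ mm/N.
P = 2.003 / 5.803×10⁻⁶ = 345200 N = 345.2 kN, compressive.
For the steel segment, free thermal change = 12.8×10⁻⁶×165×500 = 1.056 mm and elastic change from P = 345200×500/(550×207×10³) = 1.516 mm; these oppose, so the net change is 0.46 mm (segment shortens).

|ΔL| ≈ 0.46 mm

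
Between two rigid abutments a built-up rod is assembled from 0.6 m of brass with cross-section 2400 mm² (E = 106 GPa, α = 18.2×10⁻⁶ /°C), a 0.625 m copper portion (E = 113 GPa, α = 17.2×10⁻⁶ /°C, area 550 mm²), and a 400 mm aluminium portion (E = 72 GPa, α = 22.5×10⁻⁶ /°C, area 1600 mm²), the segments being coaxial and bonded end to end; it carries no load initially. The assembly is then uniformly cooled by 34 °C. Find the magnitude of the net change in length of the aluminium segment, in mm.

Free thermal contraction of the whole bar: Σ αᵢΔT Lᵢ = 18.2×10⁻⁶×34×600 + 17.2×10⁻⁶×34×625 + 22.5×10⁻⁶×34×400 = 1.043 mm.
The walls prevent any net length change, so an axial force P (same in every segment) develops. Compatibility: P · Σ Lᵢ/(AᵢEᵢ) = δ_free.
The series flexibility is Σ Lᵢ/(AᵢEᵢ) = 600/(2400×106×10³) + 625/(550×113×10³) + 400/(1600×72×10³) = 1.589×10⁻⁵ mm/N.
So P = 1.043 / 1.589×10⁻⁵ = 65.64 kN, tensile.
For the aluminium segment, free thermal change = 22.5×10⁻⁶×34×400 = 0.306 mm and elastic change from P = 65640×400/(1600×72×10³) = 0.2279 mm; these oppose, so the net change is 0.0781 mm (segment shortens).

|ΔL| ≈ 0.0781 mm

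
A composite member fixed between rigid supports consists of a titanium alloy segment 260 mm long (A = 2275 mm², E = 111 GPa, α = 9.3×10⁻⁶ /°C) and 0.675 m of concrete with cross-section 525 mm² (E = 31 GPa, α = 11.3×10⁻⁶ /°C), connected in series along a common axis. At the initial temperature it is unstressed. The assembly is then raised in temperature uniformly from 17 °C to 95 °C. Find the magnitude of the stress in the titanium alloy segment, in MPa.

σ ≈ 8.1 MPa (compressive)

Free thermal expansion of the whole bar: Σ αᵢΔT Lᵢ = 9.3×10⁻⁶×78×260 + 11.3×10⁻⁶×78×675 = 0.7835 mm.
The rigid supports impose zero overall length change; the single axial force P common to all segments must satisfy P Σ Lᵢ/(AᵢEᵢ) = δ_free.
The series flexibility is Σ Lᵢ/(AᵢEᵢ) = 260/(2275×111×10³) + 675/(525×31×10³) = 4.25×10⁻⁵ mm/N.
Hence P = δ_free / Σ(L/AE) = 0.7835/4.25×10⁻⁵ = 18.43 kN (compressive).
σ_{titanium alloy} = P / A = 18430 / 2275 = 8.103 MPa.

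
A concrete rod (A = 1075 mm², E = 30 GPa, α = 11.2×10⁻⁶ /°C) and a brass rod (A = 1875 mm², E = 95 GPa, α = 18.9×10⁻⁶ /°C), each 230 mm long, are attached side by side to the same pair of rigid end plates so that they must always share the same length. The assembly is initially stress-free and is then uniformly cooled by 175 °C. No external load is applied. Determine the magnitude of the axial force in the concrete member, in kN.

Both members must finish at the same length. With the larger α, the brass tends to over-contract; the plates restrain it, putting the brass in tension and the concrete in compression. With no external load the two internal forces are equal and opposite, magnitude P.
Setting the final lengths equal and cancelling L: (α₁ − α₂)ΔT = P/(A₁E₁) + P/(A₂E₂).
|α₁ − α₂|·ΔT = 7.7×10⁻⁶ × 175 = 0.001347.
1/(A₁E₁) + 1/(A₂E₂) = 1/(1075×30×10³) + 1/(1875×95×10³) = 3.662×10⁻⁸ N⁻¹.
P = 0.001347 / 3.662×10⁻⁸ = 36800 N = 36.8 kN.

P ≈ 36.8 kN (compressive in the concrete)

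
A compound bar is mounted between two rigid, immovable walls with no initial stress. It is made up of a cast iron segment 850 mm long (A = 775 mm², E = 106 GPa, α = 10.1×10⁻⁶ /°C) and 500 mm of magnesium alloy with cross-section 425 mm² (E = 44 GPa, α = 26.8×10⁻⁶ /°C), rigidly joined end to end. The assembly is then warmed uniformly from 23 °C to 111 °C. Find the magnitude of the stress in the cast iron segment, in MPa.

Free thermal expansion of the whole bar: Σ αᵢΔT Lᵢ = 10.1×10⁻⁶×88×850 + 26.8×10⁻⁶×88×500 = 1.935 mm.
Since the ends are fixed, an axial force P builds up, equal in every segment, with P · Σ Lᵢ/(AᵢEᵢ) = δ_free.
The series flexibility is Σ Lᵢ/(AᵢEᵢ) = 850/(775×106×10³) + 500/(425×44×10³) = 3.708×10⁻⁵ mm/N.
P = 1.935 / 3.708×10⁻⁵ = 52170 N = 52.17 kN, compressive.
σ_{cast iron} = P / A = 52170 / 775 = 67.31 MPa.

σ ≈ 67.3 MPa (compressive)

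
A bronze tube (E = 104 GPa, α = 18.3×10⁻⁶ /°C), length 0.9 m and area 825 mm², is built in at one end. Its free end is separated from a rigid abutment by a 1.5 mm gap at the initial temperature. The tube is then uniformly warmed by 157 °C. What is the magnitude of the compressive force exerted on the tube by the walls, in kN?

Free thermal elongation = αΔT L = 18.3×10⁻⁶ × 157 × 900 = 2.586 mm.
The gap closes (δ_free > 1.5 mm) and the wall then resists a further 2.586 − 1.5 = 1.086 mm of expansion.
Compatibility: PL/(AE) = 1.086 mm, so σ = P/A = E × (1.086/900) = 125.5 MPa.
Force on the wall = σA = 125.5 × 825 mm² = 103.5 kN.

P ≈ 104 kN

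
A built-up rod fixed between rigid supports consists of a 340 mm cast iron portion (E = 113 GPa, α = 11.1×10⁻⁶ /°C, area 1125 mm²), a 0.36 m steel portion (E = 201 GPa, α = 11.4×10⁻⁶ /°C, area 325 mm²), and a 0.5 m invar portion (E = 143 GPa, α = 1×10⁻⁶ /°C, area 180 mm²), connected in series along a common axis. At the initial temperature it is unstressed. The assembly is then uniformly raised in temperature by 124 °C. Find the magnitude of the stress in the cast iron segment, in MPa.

With the walls removed the bar would change length by δ_free = Σ αᵢΔT Lᵢ = 11.1×10⁻⁶×124×340 + 11.4×10⁻⁶×124×360 + 1×10⁻⁶×124×500 = 1.039 mm.
The rigid supports impose zero overall length change; the single axial force P common to all segments must satisfy P Σ Lᵢ/(AᵢEᵢ) = δ_free.
The series flexibility is Σ Lᵢ/(AᵢEᵢ) = 340/(1125×113×10³) + 360/(325×201×10³) + 500/(180×143×10³) = 2.761×10⁻⁵ mm/N.
P = 1.039 / 2.761×10⁻⁵ = 37630 N = 37.63 kN, compressive.
σ_{cast iron} = P / A = 37630 / 1125 = 33.45 MPa.

σ ≈ 33.4 MPa (compressive)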